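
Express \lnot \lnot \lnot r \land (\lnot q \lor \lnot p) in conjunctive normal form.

\lnot r \land (\lnot q \lor \lnot p)

\lnot \lnot \lnot r \land (\lnot q \lor \lnot p)
≡ \lnot r \land (\lnot q \lor \lnot p)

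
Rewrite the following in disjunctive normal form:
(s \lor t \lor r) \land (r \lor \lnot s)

(s \lor t \lor r) \land (r \lor \lnot s)
⇔ (s \land r) \lor (s \land \lnot s) \lor (t \land r) \lor (t \land \lnot s) \lor (r \land r) \lor (r \land \lnot s)   [distribute \land over \lor]
⇔ (t \land \lnot s) \lor r   [simplify]

(t \land \lnot s) \lor r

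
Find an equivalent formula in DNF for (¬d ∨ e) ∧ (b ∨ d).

(¬d ∨ e) ∧ (b ∨ d)
≡ (¬d ∧ b) ∨ (¬d ∧ d) ∨ (e ∧ b) ∨ (e ∧ d)
≡ (¬d ∧ b) ∨ (e ∧ b) ∨ (e ∧ d)

(¬d ∧ b) ∨ (e ∧ b) ∨ (e ∧ d)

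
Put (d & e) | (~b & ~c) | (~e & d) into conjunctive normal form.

(d | ~b) & (d | ~c)

(d & e) | (~b & ~c) | (~e & d)
⇔ (d | ~b | ~e) & (d | ~b | d) & (d | ~c | ~e) & (d | ~c | d) & (e | ~b | ~e) & (e | ~b | d) & (e | ~c | ~e) & (e | ~c | d)
⇔ (d | ~b) & (d | ~c)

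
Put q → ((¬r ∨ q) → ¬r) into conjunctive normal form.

¬q ∨ ¬r

q → ((¬r ∨ q) → ¬r)
≡ ¬q ∨ ((¬r ∨ q) → ¬r)   — eliminate →
≡ ¬q ∨ ¬(¬r ∨ q) ∨ ¬r   — eliminate →
≡ ¬q ∨ (¬¬r ∧ ¬q) ∨ ¬r   — De Morgan
≡ ¬q ∨ (r ∧ ¬q) ∨ ¬r   — double negation
≡ (¬q ∨ r ∨ ¬r) ∧ (¬q ∨ ¬q ∨ ¬r)   — distribute ∨ over ∧
≡ ¬q ∨ ¬r   — simplify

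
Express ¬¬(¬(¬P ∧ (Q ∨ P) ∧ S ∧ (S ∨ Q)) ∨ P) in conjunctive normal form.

P ∨ ¬Q ∨ ¬S

¬¬(¬(¬P ∧ (Q ∨ P) ∧ S ∧ (S ∨ Q)) ∨ P)
= ¬(¬P ∧ (Q ∨ P) ∧ S ∧ (S ∨ Q)) ∨ P   — double negation
= ¬¬P ∨ ¬(Q ∨ P) ∨ ¬S ∨ ¬(S ∨ Q) ∨ P   — De Morgan
= P ∨ ¬(Q ∨ P) ∨ ¬S ∨ ¬(S ∨ Q) ∨ P   — double negation
= P ∨ (¬Q ∧ ¬P) ∨ ¬S ∨ ¬(S ∨ Q) ∨ P   — De Morgan
= P ∨ (¬Q ∧ ¬P) ∨ ¬S ∨ (¬S ∧ ¬Q) ∨ P   — De Morgan
= (P ∨ ¬Q ∨ ¬S ∨ ¬S ∨ P) ∧ (P ∨ ¬Q ∨ ¬S ∨ ¬Q ∨ P) ∧ (P ∨ ¬P ∨ ¬S ∨ ¬S ∨ P) ∧ (P ∨ ¬P ∨ ¬S ∨ ¬Q ∨ P)   — distribute ∨ over ∧
= P ∨ ¬Q ∨ ¬S   — simplify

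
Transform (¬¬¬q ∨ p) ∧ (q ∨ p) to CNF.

(¬q ∨ p) ∧ (q ∨ p)

(¬¬¬q ∨ p) ∧ (q ∨ p)
≡ (¬q ∨ p) ∧ (q ∨ p)   [double negation]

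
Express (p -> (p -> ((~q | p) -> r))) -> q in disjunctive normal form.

(p & ~r) | q

(p -> (p -> ((~q | p) -> r))) -> q
≡ ~(p -> (p -> ((~q | p) -> r))) | q   [eliminate ->]
≡ ~(~p | (p -> ((~q | p) -> r))) | q   [eliminate ->]
≡ ~(~p | ~p | ((~q | p) -> r)) | q   [eliminate ->]
≡ ~(~p | ~p | ~(~q | p) | r) | q   [eliminate ->]
≡ (~~p & ~~p & ~~(~q | p) & ~r) | q   [De Morgan]
≡ (p & ~~p & ~~(~q | p) & ~r) | q   [double negation]
≡ (p & p & ~~(~q | p) & ~r) | q   [double negation]
≡ (p & p & (~q | p) & ~r) | q   [double negation]
≡ (p & p & ~q & ~r) | (p & p & p & ~r) | q   [distribute & over |]
≡ (p & ~r) | q   [simplify]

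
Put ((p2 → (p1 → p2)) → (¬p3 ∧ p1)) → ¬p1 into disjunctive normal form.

(¬p2 ∧ p3) ∨ ¬p1 ∨ (p2 ∧ p3)

((p2 → (p1 → p2)) → (¬p3 ∧ p1)) → ¬p1
≡ ¬((p2 → (p1 → p2)) → (¬p3 ∧ p1)) ∨ ¬p1   [eliminate →]
≡ ¬(¬(p2 → (p1 → p2)) ∨ (¬p3 ∧ p1)) ∨ ¬p1   [eliminate →]
≡ ¬(¬(¬p2 ∨ (p1 → p2)) ∨ (¬p3 ∧ p1)) ∨ ¬p1   [eliminate →]
≡ ¬(¬(¬p2 ∨ ¬p1 ∨ p2) ∨ (¬p3 ∧ p1)) ∨ ¬p1   [eliminate →]
≡ (¬¬(¬p2 ∨ ¬p1 ∨ p2) ∧ ¬(¬p3 ∧ p1)) ∨ ¬p1   [De Morgan]
≡ ((¬p2 ∨ ¬p1 ∨ p2) ∧ ¬(¬p3 ∧ p1)) ∨ ¬p1   [double negation]
≡ ((¬p2 ∨ ¬p1 ∨ p2) ∧ (¬¬p3 ∨ ¬p1)) ∨ ¬p1   [De Morgan]
≡ ((¬p2 ∨ ¬p1 ∨ p2) ∧ (p3 ∨ ¬p1)) ∨ ¬p1   [double negation]
≡ (¬p2 ∧ p3) ∨ (¬p2 ∧ ¬p1) ∨ (¬p1 ∧ p3) ∨ (¬p1 ∧ ¬p1) ∨ (p2 ∧ p3) ∨ (p2 ∧ ¬p1) ∨ ¬p1   [distribute ∧ over ∨]
≡ (¬p2 ∧ p3) ∨ ¬p1 ∨ (p2 ∧ p3)   [simplify]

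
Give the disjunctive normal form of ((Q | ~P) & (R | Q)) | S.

((Q | ~P) & (R | Q)) | S
≡ (Q & R) | (Q & Q) | (~P & R) | (~P & Q) | S
≡ Q | (~P & R) | S

Q | (~P & R) | S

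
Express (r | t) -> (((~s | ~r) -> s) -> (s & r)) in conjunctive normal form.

~t | ~s | r

(r | t) -> (((~s | ~r) -> s) -> (s & r))
≡ ~(r | t) | (((~s | ~r) -> s) -> (s & r))   [eliminate ->]
≡ ~(r | t) | ~((~s | ~r) -> s) | (s & r)   [eliminate ->]
≡ ~(r | t) | ~(~(~s | ~r) | s) | (s & r)   [eliminate ->]
≡ (~r & ~t) | ~(~(~s | ~r) | s) | (s & r)   [De Morgan]
≡ (~r & ~t) | (~~(~s | ~r) & ~s) | (s & r)   [De Morgan]
≡ (~r & ~t) | ((~s | ~r) & ~s) | (s & r)   [double negation]
≡ (~r | ~s | ~r | s) & (~r | ~s | ~r | r) & (~r | ~s | s) & (~r | ~s | r) & (~t | ~s | ~r | s) & (~t | ~s | ~r | r) & (~t | ~s | s) & (~t | ~s | r)   [distribute | over &]
≡ ~t | ~s | r   [simplify]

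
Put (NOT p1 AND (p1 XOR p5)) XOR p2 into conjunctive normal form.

(NOT p1 AND (p1 XOR p5)) XOR p2
⇔ ((NOT p1 AND (p1 XOR p5)) OR p2) AND NOT (NOT p1 AND (p1 XOR p5) AND p2)
⇔ ((NOT p1 AND (p1 OR p5) AND NOT (p1 AND p5)) OR p2) AND NOT (NOT p1 AND (p1 XOR p5) AND p2)
⇔ ((NOT p1 AND (p1 OR p5) AND NOT (p1 AND p5)) OR p2) AND NOT (NOT p1 AND (p1 OR p5) AND NOT (p1 AND p5) AND p2)
⇔ ((NOT p1 AND (p1 OR p5) AND (NOT p1 OR NOT p5)) OR p2) AND NOT (NOT p1 AND (p1 OR p5) AND NOT (p1 AND p5) AND p2)
⇔ ((NOT p1 AND (p1 OR p5) AND (NOT p1 OR NOT p5)) OR p2) AND (NOT NOT p1 OR NOT (p1 OR p5) OR NOT NOT (p1 AND p5) OR NOT p2)
⇔ ((NOT p1 AND (p1 OR p5) AND (NOT p1 OR NOT p5)) OR p2) AND (p1 OR NOT (p1 OR p5) OR NOT NOT (p1 AND p5) OR NOT p2)
⇔ ((NOT p1 AND (p1 OR p5) AND (NOT p1 OR NOT p5)) OR p2) AND (p1 OR (NOT p1 AND NOT p5) OR NOT NOT (p1 AND p5) OR NOT p2)
⇔ ((NOT p1 AND (p1 OR p5) AND (NOT p1 OR NOT p5)) OR p2) AND (p1 OR (NOT p1 AND NOT p5) OR (p1 AND p5) OR NOT p2)
⇔ (NOT p1 OR p2) AND (p1 OR p5 OR p2) AND (NOT p1 OR NOT p5 OR p2) AND (p1 OR NOT p1 OR p1 OR NOT p2) AND (p1 OR NOT p1 OR p5 OR NOT p2) AND (p1 OR NOT p5 OR p1 OR NOT p2) AND (p1 OR NOT p5 OR p5 OR NOT p2)
⇔ (NOT p1 OR p2) AND (p1 OR p5 OR p2) AND (p1 OR NOT p5 OR NOT p2)

(NOT p1 OR p2) AND (p1 OR p5 OR p2) AND (p1 OR NOT p5 OR NOT p2)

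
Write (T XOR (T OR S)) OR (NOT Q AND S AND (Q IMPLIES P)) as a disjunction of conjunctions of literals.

(T XOR (T OR S)) OR (NOT Q AND S AND (Q IMPLIES P))
= (T AND NOT (T OR S)) OR (NOT T AND (T OR S)) OR (NOT Q AND S AND (Q IMPLIES P))   [expand XOR]
= (T AND NOT (T OR S)) OR (NOT T AND (T OR S)) OR (NOT Q AND S AND (NOT Q OR P))   [eliminate IMPLIES]
= (T AND NOT T AND NOT S) OR (NOT T AND (T OR S)) OR (NOT Q AND S AND (NOT Q OR P))   [De Morgan]
= (T AND NOT T AND NOT S) OR (NOT T AND T) OR (NOT T AND S) OR (NOT Q AND S AND NOT Q) OR (NOT Q AND S AND P)   [distribute AND over OR]
= (NOT T AND S) OR (NOT Q AND S)   [simplify]

(NOT T AND S) OR (NOT Q AND S)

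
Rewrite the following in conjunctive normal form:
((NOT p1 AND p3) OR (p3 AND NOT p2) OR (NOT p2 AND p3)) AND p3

((NOT p1 AND p3) OR (p3 AND NOT p2) OR (NOT p2 AND p3)) AND p3
⇔ (NOT p1 OR p3 OR NOT p2) AND (NOT p1 OR p3 OR p3) AND (NOT p1 OR NOT p2 OR NOT p2) AND (NOT p1 OR NOT p2 OR p3) AND (p3 OR p3 OR NOT p2) AND (p3 OR p3 OR p3) AND (p3 OR NOT p2 OR NOT p2) AND (p3 OR NOT p2 OR p3) AND p3   [distribute OR over AND]
⇔ (NOT p1 OR NOT p2) AND p3   [simplify]

(NOT p1 OR NOT p2) AND p3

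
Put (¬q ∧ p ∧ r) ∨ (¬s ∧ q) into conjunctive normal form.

(¬q ∧ p ∧ r) ∨ (¬s ∧ q)
≡ (¬q ∨ ¬s) ∧ (¬q ∨ q) ∧ (p ∨ ¬s) ∧ (p ∨ q) ∧ (r ∨ ¬s) ∧ (r ∨ q)   [distribute ∨ over ∧]
≡ (¬q ∨ ¬s) ∧ (p ∨ ¬s) ∧ (p ∨ q) ∧ (r ∨ ¬s) ∧ (r ∨ q)   [simplify]

(¬q ∨ ¬s) ∧ (p ∨ ¬s) ∧ (p ∨ q) ∧ (r ∨ ¬s) ∧ (r ∨ q)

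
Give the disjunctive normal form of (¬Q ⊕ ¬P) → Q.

(¬Q ⊕ ¬P) → Q
≡ ¬(¬Q ⊕ ¬P) ∨ Q   — eliminate →
≡ ¬((¬Q ∧ ¬¬P) ∨ (¬¬Q ∧ ¬P)) ∨ Q   — expand ⊕
≡ (¬(¬Q ∧ ¬¬P) ∧ ¬(¬¬Q ∧ ¬P)) ∨ Q   — De Morgan
≡ ((¬¬Q ∨ ¬¬¬P) ∧ ¬(¬¬Q ∧ ¬P)) ∨ Q   — De Morgan
≡ ((Q ∨ ¬¬¬P) ∧ ¬(¬¬Q ∧ ¬P)) ∨ Q   — double negation
≡ ((Q ∨ ¬P) ∧ ¬(¬¬Q ∧ ¬P)) ∨ Q   — double negation
≡ ((Q ∨ ¬P) ∧ (¬¬¬Q ∨ ¬¬P)) ∨ Q   — De Morgan
≡ ((Q ∨ ¬P) ∧ (¬Q ∨ ¬¬P)) ∨ Q   — double negation
≡ ((Q ∨ ¬P) ∧ (¬Q ∨ P)) ∨ Q   — double negation
≡ (Q ∧ ¬Q) ∨ (Q ∧ P) ∨ (¬P ∧ ¬Q) ∨ (¬P ∧ P) ∨ Q   — distribute ∧ over ∨
≡ (¬P ∧ ¬Q) ∨ Q   — simplify

(¬P ∧ ¬Q) ∨ Q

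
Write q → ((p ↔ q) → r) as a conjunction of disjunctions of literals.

q → ((p ↔ q) → r)
≡ ¬q ∨ ((p ↔ q) → r)   — eliminate →
≡ ¬q ∨ ¬(p ↔ q) ∨ r   — eliminate →
≡ ¬q ∨ ¬((p → q) ∧ (q → p)) ∨ r   — eliminate ↔
≡ ¬q ∨ ¬((¬p ∨ q) ∧ (q → p)) ∨ r   — eliminate →
≡ ¬q ∨ ¬((¬p ∨ q) ∧ (¬q ∨ p)) ∨ r   — eliminate →
≡ ¬q ∨ ¬(¬p ∨ q) ∨ ¬(¬q ∨ p) ∨ r   — De Morgan
≡ ¬q ∨ (¬¬p ∧ ¬q) ∨ ¬(¬q ∨ p) ∨ r   — De Morgan
≡ ¬q ∨ (p ∧ ¬q) ∨ ¬(¬q ∨ p) ∨ r   — double negation
≡ ¬q ∨ (p ∧ ¬q) ∨ (¬¬q ∧ ¬p) ∨ r   — De Morgan
≡ ¬q ∨ (p ∧ ¬q) ∨ (q ∧ ¬p) ∨ r   — double negation
≡ (¬q ∨ p ∨ q ∨ r) ∧ (¬q ∨ p ∨ ¬p ∨ r) ∧ (¬q ∨ ¬q ∨ q ∨ r) ∧ (¬q ∨ ¬q ∨ ¬p ∨ r)   — distribute ∨ over ∧
≡ ¬q ∨ ¬p ∨ r   — simplify

¬q ∨ ¬p ∨ r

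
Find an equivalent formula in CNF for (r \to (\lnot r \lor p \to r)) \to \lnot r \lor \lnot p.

(r \to (\lnot r \lor p \to r)) \to \lnot r \lor \lnot p
≡ \lnot (r \to (\lnot r \lor p \to r)) \lor \lnot r \lor \lnot p   — eliminate \to
≡ \lnot (\lnot r \lor (\lnot r \lor p \to r)) \lor \lnot r \lor \lnot p   — eliminate \to
≡ \lnot (\lnot r \lor \lnot (\lnot r \lor p) \lor r) \lor \lnot r \lor \lnot p   — eliminate \to
≡ \lnot \lnot r \land \lnot \lnot (\lnot r \lor p) \land \lnot r \lor \lnot r \lor \lnot p   — De Morgan
≡ r \land \lnot \lnot (\lnot r \lor p) \land \lnot r \lor \lnot r \lor \lnot p   — double negation
≡ r \land (\lnot r \lor p) \land \lnot r \lor \lnot r \lor \lnot p   — double negation
≡ (r \lor \lnot r \lor \lnot p) \land (\lnot r \lor p \lor \lnot r \lor \lnot p) \land (\lnot r \lor \lnot r \lor \lnot p)   — distribute \lor over \land
≡ \lnot r \lor \lnot p   — simplify

\lnot r \lor \lnot p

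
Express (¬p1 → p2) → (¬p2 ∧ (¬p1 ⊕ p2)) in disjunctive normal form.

(¬p1 → p2) → (¬p2 ∧ (¬p1 ⊕ p2))
≡ ¬(¬p1 → p2) ∨ (¬p2 ∧ (¬p1 ⊕ p2))   — eliminate →
≡ ¬(¬¬p1 ∨ p2) ∨ (¬p2 ∧ (¬p1 ⊕ p2))   — eliminate →
≡ ¬(¬¬p1 ∨ p2) ∨ (¬p2 ∧ ((¬p1 ∧ ¬p2) ∨ (¬¬p1 ∧ p2)))   — expand ⊕
≡ (¬¬¬p1 ∧ ¬p2) ∨ (¬p2 ∧ ((¬p1 ∧ ¬p2) ∨ (¬¬p1 ∧ p2)))   — De Morgan
≡ (¬p1 ∧ ¬p2) ∨ (¬p2 ∧ ((¬p1 ∧ ¬p2) ∨ (¬¬p1 ∧ p2)))   — double negation
≡ (¬p1 ∧ ¬p2) ∨ (¬p2 ∧ ((¬p1 ∧ ¬p2) ∨ (p1 ∧ p2)))   — double negation
≡ (¬p1 ∧ ¬p2) ∨ (¬p2 ∧ ¬p1 ∧ ¬p2) ∨ (¬p2 ∧ p1 ∧ p2)   — distribute ∧ over ∨
≡ ¬p1 ∧ ¬p2   — simplify

¬p1 ∧ ¬p2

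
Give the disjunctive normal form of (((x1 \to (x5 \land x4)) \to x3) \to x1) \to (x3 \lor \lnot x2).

x3 \lor \lnot x2

(((x1 \to (x5 \land x4)) \to x3) \to x1) \to (x3 \lor \lnot x2)
≡ \lnot (((x1 \to (x5 \land x4)) \to x3) \to x1) \lor x3 \lor \lnot x2   [eliminate \to]
≡ \lnot (\lnot ((x1 \to (x5 \land x4)) \to x3) \lor x1) \lor x3 \lor \lnot x2   [eliminate \to]
≡ \lnot (\lnot (\lnot (x1 \to (x5 \land x4)) \lor x3) \lor x1) \lor x3 \lor \lnot x2   [eliminate \to]
≡ \lnot (\lnot (\lnot (\lnot x1 \lor (x5 \land x4)) \lor x3) \lor x1) \lor x3 \lor \lnot x2   [eliminate \to]
≡ (\lnot \lnot (\lnot (\lnot x1 \lor (x5 \land x4)) \lor x3) \land \lnot x1) \lor x3 \lor \lnot x2   [De Morgan]
≡ ((\lnot (\lnot x1 \lor (x5 \land x4)) \lor x3) \land \lnot x1) \lor x3 \lor \lnot x2   [double negation]
≡ (((\lnot \lnot x1 \land \lnot (x5 \land x4)) \lor x3) \land \lnot x1) \lor x3 \lor \lnot x2   [De Morgan]
≡ (((x1 \land \lnot (x5 \land x4)) \lor x3) \land \lnot x1) \lor x3 \lor \lnot x2   [double negation]
≡ (((x1 \land (\lnot x5 \lor \lnot x4)) \lor x3) \land \lnot x1) \lor x3 \lor \lnot x2   [De Morgan]
≡ (x1 \land \lnot x5 \land \lnot x1) \lor (x1 \land \lnot x4 \land \lnot x1) \lor (x3 \land \lnot x1) \lor x3 \lor \lnot x2   [distribute \land over \lor]
≡ x3 \lor \lnot x2   [simplify]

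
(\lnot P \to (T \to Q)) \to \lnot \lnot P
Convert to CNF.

(T \lor P) \land (\lnot Q \lor P)

(\lnot P \to (T \to Q)) \to \lnot \lnot P
≡ \lnot (\lnot P \to (T \to Q)) \lor \lnot \lnot P   [eliminate \to]
≡ \lnot (\lnot \lnot P \lor (T \to Q)) \lor \lnot \lnot P   [eliminate \to]
≡ \lnot (\lnot \lnot P \lor \lnot T \lor Q) \lor \lnot \lnot P   [eliminate \to]
≡ (\lnot \lnot \lnot P \land \lnot \lnot T \land \lnot Q) \lor \lnot \lnot P   [De Morgan]
≡ (\lnot P \land \lnot \lnot T \land \lnot Q) \lor \lnot \lnot P   [double negation]
≡ (\lnot P \land T \land \lnot Q) \lor \lnot \lnot P   [double negation]
≡ (\lnot P \land T \land \lnot Q) \lor P   [double negation]
≡ (\lnot P \lor P) \land (T \lor P) \land (\lnot Q \lor P)   [distribute \lor over \land]
≡ (T \lor P) \land (\lnot Q \lor P)   [simplify]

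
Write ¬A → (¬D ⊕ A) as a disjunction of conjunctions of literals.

A ∨ (¬D ∧ ¬A)

¬A → (¬D ⊕ A)
≡ ¬¬A ∨ (¬D ⊕ A)   [eliminate →]
≡ ¬¬A ∨ (¬D ∧ ¬A) ∨ (¬¬D ∧ A)   [expand ⊕]
≡ A ∨ (¬D ∧ ¬A) ∨ (¬¬D ∧ A)   [double negation]
≡ A ∨ (¬D ∧ ¬A) ∨ (D ∧ A)   [double negation]
≡ A ∨ (¬D ∧ ¬A)   [simplify]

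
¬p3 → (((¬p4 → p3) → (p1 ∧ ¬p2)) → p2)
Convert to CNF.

(p3 ∨ p4 ∨ p2) ∧ (p3 ∨ ¬p1 ∨ p2)

¬p3 → (((¬p4 → p3) → (p1 ∧ ¬p2)) → p2)
≡ ¬¬p3 ∨ (((¬p4 → p3) → (p1 ∧ ¬p2)) → p2)   [eliminate →]
≡ ¬¬p3 ∨ ¬((¬p4 → p3) → (p1 ∧ ¬p2)) ∨ p2   [eliminate →]
≡ ¬¬p3 ∨ ¬(¬(¬p4 → p3) ∨ (p1 ∧ ¬p2)) ∨ p2   [eliminate →]
≡ ¬¬p3 ∨ ¬(¬(¬¬p4 ∨ p3) ∨ (p1 ∧ ¬p2)) ∨ p2   [eliminate →]
≡ p3 ∨ ¬(¬(¬¬p4 ∨ p3) ∨ (p1 ∧ ¬p2)) ∨ p2   [double negation]
≡ p3 ∨ (¬¬(¬¬p4 ∨ p3) ∧ ¬(p1 ∧ ¬p2)) ∨ p2   [De Morgan]
≡ p3 ∨ ((¬¬p4 ∨ p3) ∧ ¬(p1 ∧ ¬p2)) ∨ p2   [double negation]
≡ p3 ∨ ((p4 ∨ p3) ∧ ¬(p1 ∧ ¬p2)) ∨ p2   [double negation]
≡ p3 ∨ ((p4 ∨ p3) ∧ (¬p1 ∨ ¬¬p2)) ∨ p2   [De Morgan]
≡ p3 ∨ ((p4 ∨ p3) ∧ (¬p1 ∨ p2)) ∨ p2   [double negation]
≡ (p3 ∨ p4 ∨ p3 ∨ p2) ∧ (p3 ∨ ¬p1 ∨ p2 ∨ p2)   [distribute ∨ over ∧]
≡ (p3 ∨ p4 ∨ p2) ∧ (p3 ∨ ¬p1 ∨ p2)   [simplify]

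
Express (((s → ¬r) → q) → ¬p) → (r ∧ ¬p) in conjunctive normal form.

(((s → ¬r) → q) → ¬p) → (r ∧ ¬p)
= ¬(((s → ¬r) → q) → ¬p) ∨ (r ∧ ¬p)   (eliminate →)
= ¬(¬((s → ¬r) → q) ∨ ¬p) ∨ (r ∧ ¬p)   (eliminate →)
= ¬(¬(¬(s → ¬r) ∨ q) ∨ ¬p) ∨ (r ∧ ¬p)   (eliminate →)
= ¬(¬(¬(¬s ∨ ¬r) ∨ q) ∨ ¬p) ∨ (r ∧ ¬p)   (eliminate →)
= (¬¬(¬(¬s ∨ ¬r) ∨ q) ∧ ¬¬p) ∨ (r ∧ ¬p)   (De Morgan)
= ((¬(¬s ∨ ¬r) ∨ q) ∧ ¬¬p) ∨ (r ∧ ¬p)   (double negation)
= (((¬¬s ∧ ¬¬r) ∨ q) ∧ ¬¬p) ∨ (r ∧ ¬p)   (De Morgan)
= (((s ∧ ¬¬r) ∨ q) ∧ ¬¬p) ∨ (r ∧ ¬p)   (double negation)
= (((s ∧ r) ∨ q) ∧ ¬¬p) ∨ (r ∧ ¬p)   (double negation)
= (((s ∧ r) ∨ q) ∧ p) ∨ (r ∧ ¬p)   (double negation)
= (s ∨ q ∨ r) ∧ (s ∨ q ∨ ¬p) ∧ (r ∨ q ∨ r) ∧ (r ∨ q ∨ ¬p) ∧ (p ∨ r) ∧ (p ∨ ¬p)   (distribute ∨ over ∧)
= (s ∨ q ∨ ¬p) ∧ (r ∨ q) ∧ (p ∨ r)   (simplify)

(s ∨ q ∨ ¬p) ∧ (r ∨ q) ∧ (p ∨ r)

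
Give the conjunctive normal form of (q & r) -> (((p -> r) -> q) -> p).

~q | ~r | p

(q & r) -> (((p -> r) -> q) -> p)
≡ ~(q & r) | (((p -> r) -> q) -> p)   (eliminate ->)
≡ ~(q & r) | ~((p -> r) -> q) | p   (eliminate ->)
≡ ~(q & r) | ~(~(p -> r) | q) | p   (eliminate ->)
≡ ~(q & r) | ~(~(~p | r) | q) | p   (eliminate ->)
≡ ~q | ~r | ~(~(~p | r) | q) | p   (De Morgan)
≡ ~q | ~r | (~~(~p | r) & ~q) | p   (De Morgan)
≡ ~q | ~r | ((~p | r) & ~q) | p   (double negation)
≡ (~q | ~r | ~p | r | p) & (~q | ~r | ~q | p)   (distribute | over &)
≡ ~q | ~r | p   (simplify)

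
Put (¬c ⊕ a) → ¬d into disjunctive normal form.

(¬c ⊕ a) → ¬d
= ¬(¬c ⊕ a) ∨ ¬d
= ¬((¬c ∧ ¬a) ∨ (¬¬c ∧ a)) ∨ ¬d
= (¬(¬c ∧ ¬a) ∧ ¬(¬¬c ∧ a)) ∨ ¬d
= ((¬¬c ∨ ¬¬a) ∧ ¬(¬¬c ∧ a)) ∨ ¬d
= ((c ∨ ¬¬a) ∧ ¬(¬¬c ∧ a)) ∨ ¬d
= ((c ∨ a) ∧ ¬(¬¬c ∧ a)) ∨ ¬d
= ((c ∨ a) ∧ (¬¬¬c ∨ ¬a)) ∨ ¬d
= ((c ∨ a) ∧ (¬c ∨ ¬a)) ∨ ¬d
= (c ∧ ¬c) ∨ (c ∧ ¬a) ∨ (a ∧ ¬c) ∨ (a ∧ ¬a) ∨ ¬d
= (c ∧ ¬a) ∨ (a ∧ ¬c) ∨ ¬d

(c ∧ ¬a) ∨ (a ∧ ¬c) ∨ ¬d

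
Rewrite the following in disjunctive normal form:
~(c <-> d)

(c & ~d) | (d & ~c)

~(c <-> d)
≡ ~((c -> d) & (d -> c))   [eliminate <->]
≡ ~((~c | d) & (d -> c))   [eliminate ->]
≡ ~((~c | d) & (~d | c))   [eliminate ->]
≡ ~(~c | d) | ~(~d | c)   [De Morgan]
≡ (~~c & ~d) | ~(~d | c)   [De Morgan]
≡ (c & ~d) | ~(~d | c)   [double negation]
≡ (c & ~d) | (~~d & ~c)   [De Morgan]
≡ (c & ~d) | (d & ~c)   [double negation]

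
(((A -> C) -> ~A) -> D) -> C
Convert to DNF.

(A & ~C & ~D) | (~A & ~D) | C

(((A -> C) -> ~A) -> D) -> C
= ~(((A -> C) -> ~A) -> D) | C   (eliminate ->)
= ~(~((A -> C) -> ~A) | D) | C   (eliminate ->)
= ~(~(~(A -> C) | ~A) | D) | C   (eliminate ->)
= ~(~(~(~A | C) | ~A) | D) | C   (eliminate ->)
= (~~(~(~A | C) | ~A) & ~D) | C   (De Morgan)
= ((~(~A | C) | ~A) & ~D) | C   (double negation)
= (((~~A & ~C) | ~A) & ~D) | C   (De Morgan)
= (((A & ~C) | ~A) & ~D) | C   (double negation)
= (A & ~C & ~D) | (~A & ~D) | C   (distribute & over |)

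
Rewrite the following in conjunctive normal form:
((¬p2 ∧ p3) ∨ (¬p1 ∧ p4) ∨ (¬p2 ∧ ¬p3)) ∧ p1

(¬p2 ∨ ¬p1) ∧ (¬p2 ∨ p4) ∧ p1

((¬p2 ∧ p3) ∨ (¬p1 ∧ p4) ∨ (¬p2 ∧ ¬p3)) ∧ p1
≡ (¬p2 ∨ ¬p1 ∨ ¬p2) ∧ (¬p2 ∨ ¬p1 ∨ ¬p3) ∧ (¬p2 ∨ p4 ∨ ¬p2) ∧ (¬p2 ∨ p4 ∨ ¬p3) ∧ (p3 ∨ ¬p1 ∨ ¬p2) ∧ (p3 ∨ ¬p1 ∨ ¬p3) ∧ (p3 ∨ p4 ∨ ¬p2) ∧ (p3 ∨ p4 ∨ ¬p3) ∧ p1
≡ (¬p2 ∨ ¬p1) ∧ (¬p2 ∨ p4) ∧ p1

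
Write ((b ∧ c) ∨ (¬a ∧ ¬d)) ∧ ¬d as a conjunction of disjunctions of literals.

(b ∨ ¬a) ∧ (c ∨ ¬a) ∧ ¬d

((b ∧ c) ∨ (¬a ∧ ¬d)) ∧ ¬d
≡ (b ∨ ¬a) ∧ (b ∨ ¬d) ∧ (c ∨ ¬a) ∧ (c ∨ ¬d) ∧ ¬d   [distribute ∨ over ∧]
≡ (b ∨ ¬a) ∧ (c ∨ ¬a) ∧ ¬d   [simplify]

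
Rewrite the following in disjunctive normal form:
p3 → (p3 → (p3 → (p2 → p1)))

¬p3 ∨ ¬p2 ∨ p1

p3 → (p3 → (p3 → (p2 → p1)))
≡ ¬p3 ∨ (p3 → (p3 → (p2 → p1)))   [eliminate →]
≡ ¬p3 ∨ ¬p3 ∨ (p3 → (p2 → p1))   [eliminate →]
≡ ¬p3 ∨ ¬p3 ∨ ¬p3 ∨ (p2 → p1)   [eliminate →]
≡ ¬p3 ∨ ¬p3 ∨ ¬p3 ∨ ¬p2 ∨ p1   [eliminate →]
≡ ¬p3 ∨ ¬p2 ∨ p1   [simplify]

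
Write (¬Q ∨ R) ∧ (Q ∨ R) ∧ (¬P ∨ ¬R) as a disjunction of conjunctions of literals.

(¬Q ∨ R) ∧ (Q ∨ R) ∧ (¬P ∨ ¬R)
⇔ (¬Q ∧ Q ∧ ¬P) ∨ (¬Q ∧ Q ∧ ¬R) ∨ (¬Q ∧ R ∧ ¬P) ∨ (¬Q ∧ R ∧ ¬R) ∨ (R ∧ Q ∧ ¬P) ∨ (R ∧ Q ∧ ¬R) ∨ (R ∧ R ∧ ¬P) ∨ (R ∧ R ∧ ¬R)   — distribute ∧ over ∨
⇔ R ∧ ¬P   — simplify

R ∧ ¬P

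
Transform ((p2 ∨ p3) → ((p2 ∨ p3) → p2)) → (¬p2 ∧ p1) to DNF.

((p2 ∨ p3) → ((p2 ∨ p3) → p2)) → (¬p2 ∧ p1)
= ¬((p2 ∨ p3) → ((p2 ∨ p3) → p2)) ∨ (¬p2 ∧ p1)   (eliminate →)
= ¬(¬(p2 ∨ p3) ∨ ((p2 ∨ p3) → p2)) ∨ (¬p2 ∧ p1)   (eliminate →)
= ¬(¬(p2 ∨ p3) ∨ ¬(p2 ∨ p3) ∨ p2) ∨ (¬p2 ∧ p1)   (eliminate →)
= (¬¬(p2 ∨ p3) ∧ ¬¬(p2 ∨ p3) ∧ ¬p2) ∨ (¬p2 ∧ p1)   (De Morgan)
= ((p2 ∨ p3) ∧ ¬¬(p2 ∨ p3) ∧ ¬p2) ∨ (¬p2 ∧ p1)   (double negation)
= ((p2 ∨ p3) ∧ (p2 ∨ p3) ∧ ¬p2) ∨ (¬p2 ∧ p1)   (double negation)
= (p2 ∧ p2 ∧ ¬p2) ∨ (p2 ∧ p3 ∧ ¬p2) ∨ (p3 ∧ p2 ∧ ¬p2) ∨ (p3 ∧ p3 ∧ ¬p2) ∨ (¬p2 ∧ p1)   (distribute ∧ over ∨)
= (p3 ∧ ¬p2) ∨ (¬p2 ∧ p1)   (simplify)

(p3 ∧ ¬p2) ∨ (¬p2 ∧ p1)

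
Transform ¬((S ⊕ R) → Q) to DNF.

¬((S ⊕ R) → Q)
≡ ¬(¬(S ⊕ R) ∨ Q)   — eliminate →
≡ ¬(¬((S ∧ ¬R) ∨ (¬S ∧ R)) ∨ Q)   — expand ⊕
≡ ¬¬((S ∧ ¬R) ∨ (¬S ∧ R)) ∧ ¬Q   — De Morgan
≡ ((S ∧ ¬R) ∨ (¬S ∧ R)) ∧ ¬Q   — double negation
≡ (S ∧ ¬R ∧ ¬Q) ∨ (¬S ∧ R ∧ ¬Q)   — distribute ∧ over ∨

(S ∧ ¬R ∧ ¬Q) ∨ (¬S ∧ R ∧ ¬Q)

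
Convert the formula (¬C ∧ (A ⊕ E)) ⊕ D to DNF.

(¬C ∧ A ∧ ¬E ∧ ¬D) ∨ (¬C ∧ ¬A ∧ E ∧ ¬D) ∨ (C ∧ D) ∨ (¬A ∧ ¬E ∧ D) ∨ (E ∧ A ∧ D)

(¬C ∧ (A ⊕ E)) ⊕ D
≡ (¬C ∧ (A ⊕ E) ∧ ¬D) ∨ (¬(¬C ∧ (A ⊕ E)) ∧ D)   [expand ⊕]
≡ (¬C ∧ ((A ∧ ¬E) ∨ (¬A ∧ E)) ∧ ¬D) ∨ (¬(¬C ∧ (A ⊕ E)) ∧ D)   [expand ⊕]
≡ (¬C ∧ ((A ∧ ¬E) ∨ (¬A ∧ E)) ∧ ¬D) ∨ (¬(¬C ∧ ((A ∧ ¬E) ∨ (¬A ∧ E))) ∧ D)   [expand ⊕]
≡ (¬C ∧ ((A ∧ ¬E) ∨ (¬A ∧ E)) ∧ ¬D) ∨ ((¬¬C ∨ ¬((A ∧ ¬E) ∨ (¬A ∧ E))) ∧ D)   [De Morgan]
≡ (¬C ∧ ((A ∧ ¬E) ∨ (¬A ∧ E)) ∧ ¬D) ∨ ((C ∨ ¬((A ∧ ¬E) ∨ (¬A ∧ E))) ∧ D)   [double negation]
≡ (¬C ∧ ((A ∧ ¬E) ∨ (¬A ∧ E)) ∧ ¬D) ∨ ((C ∨ (¬(A ∧ ¬E) ∧ ¬(¬A ∧ E))) ∧ D)   [De Morgan]
≡ (¬C ∧ ((A ∧ ¬E) ∨ (¬A ∧ E)) ∧ ¬D) ∨ ((C ∨ ((¬A ∨ ¬¬E) ∧ ¬(¬A ∧ E))) ∧ D)   [De Morgan]
≡ (¬C ∧ ((A ∧ ¬E) ∨ (¬A ∧ E)) ∧ ¬D) ∨ ((C ∨ ((¬A ∨ E) ∧ ¬(¬A ∧ E))) ∧ D)   [double negation]
≡ (¬C ∧ ((A ∧ ¬E) ∨ (¬A ∧ E)) ∧ ¬D) ∨ ((C ∨ ((¬A ∨ E) ∧ (¬¬A ∨ ¬E))) ∧ D)   [De Morgan]
≡ (¬C ∧ ((A ∧ ¬E) ∨ (¬A ∧ E)) ∧ ¬D) ∨ ((C ∨ ((¬A ∨ E) ∧ (A ∨ ¬E))) ∧ D)   [double negation]
≡ (¬C ∧ A ∧ ¬E ∧ ¬D) ∨ (¬C ∧ ¬A ∧ E ∧ ¬D) ∨ (C ∧ D) ∨ (¬A ∧ A ∧ D) ∨ (¬A ∧ ¬E ∧ D) ∨ (E ∧ A ∧ D) ∨ (E ∧ ¬E ∧ D)   [distribute ∧ over ∨]
≡ (¬C ∧ A ∧ ¬E ∧ ¬D) ∨ (¬C ∧ ¬A ∧ E ∧ ¬D) ∨ (C ∧ D) ∨ (¬A ∧ ¬E ∧ D) ∨ (E ∧ A ∧ D)   [simplify]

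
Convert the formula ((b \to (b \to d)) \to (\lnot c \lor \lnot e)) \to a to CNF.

(\lnot b \lor d \lor a) \land (c \lor a) \land (e \lor a)

((b \to (b \to d)) \to (\lnot c \lor \lnot e)) \to a
≡ \lnot ((b \to (b \to d)) \to (\lnot c \lor \lnot e)) \lor a   [eliminate \to]
≡ \lnot (\lnot (b \to (b \to d)) \lor \lnot c \lor \lnot e) \lor a   [eliminate \to]
≡ \lnot (\lnot (\lnot b \lor (b \to d)) \lor \lnot c \lor \lnot e) \lor a   [eliminate \to]
≡ \lnot (\lnot (\lnot b \lor \lnot b \lor d) \lor \lnot c \lor \lnot e) \lor a   [eliminate \to]
≡ (\lnot \lnot (\lnot b \lor \lnot b \lor d) \land \lnot \lnot c \land \lnot \lnot e) \lor a   [De Morgan]
≡ ((\lnot b \lor \lnot b \lor d) \land \lnot \lnot c \land \lnot \lnot e) \lor a   [double negation]
≡ ((\lnot b \lor \lnot b \lor d) \land c \land \lnot \lnot e) \lor a   [double negation]
≡ ((\lnot b \lor \lnot b \lor d) \land c \land e) \lor a   [double negation]
≡ (\lnot b \lor \lnot b \lor d \lor a) \land (c \lor a) \land (e \lor a)   [distribute \lor over \land]
≡ (\lnot b \lor d \lor a) \land (c \lor a) \land (e \lor a)   [simplify]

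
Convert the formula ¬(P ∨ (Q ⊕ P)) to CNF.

¬(P ∨ (Q ⊕ P))
≡ ¬(P ∨ ((Q ∨ P) ∧ ¬(Q ∧ P)))   [expand ⊕]
≡ ¬P ∧ ¬((Q ∨ P) ∧ ¬(Q ∧ P))   [De Morgan]
≡ ¬P ∧ (¬(Q ∨ P) ∨ ¬¬(Q ∧ P))   [De Morgan]
≡ ¬P ∧ ((¬Q ∧ ¬P) ∨ ¬¬(Q ∧ P))   [De Morgan]
≡ ¬P ∧ ((¬Q ∧ ¬P) ∨ (Q ∧ P))   [double negation]
≡ ¬P ∧ (¬Q ∨ Q) ∧ (¬Q ∨ P) ∧ (¬P ∨ Q) ∧ (¬P ∨ P)   [distribute ∨ over ∧]
≡ ¬P ∧ (¬Q ∨ P)   [simplify]

¬P ∧ (¬Q ∨ P)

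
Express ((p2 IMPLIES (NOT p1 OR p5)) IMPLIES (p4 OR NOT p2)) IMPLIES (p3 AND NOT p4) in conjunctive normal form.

(NOT p2 OR NOT p1 OR p5 OR p3) AND NOT p4 AND (p2 OR p3)

((p2 IMPLIES (NOT p1 OR p5)) IMPLIES (p4 OR NOT p2)) IMPLIES (p3 AND NOT p4)
= NOT ((p2 IMPLIES (NOT p1 OR p5)) IMPLIES (p4 OR NOT p2)) OR (p3 AND NOT p4)   [eliminate IMPLIES]
= NOT (NOT (p2 IMPLIES (NOT p1 OR p5)) OR p4 OR NOT p2) OR (p3 AND NOT p4)   [eliminate IMPLIES]
= NOT (NOT (NOT p2 OR NOT p1 OR p5) OR p4 OR NOT p2) OR (p3 AND NOT p4)   [eliminate IMPLIES]
= (NOT NOT (NOT p2 OR NOT p1 OR p5) AND NOT p4 AND NOT NOT p2) OR (p3 AND NOT p4)   [De Morgan]
= ((NOT p2 OR NOT p1 OR p5) AND NOT p4 AND NOT NOT p2) OR (p3 AND NOT p4)   [double negation]
= ((NOT p2 OR NOT p1 OR p5) AND NOT p4 AND p2) OR (p3 AND NOT p4)   [double negation]
= (NOT p2 OR NOT p1 OR p5 OR p3) AND (NOT p2 OR NOT p1 OR p5 OR NOT p4) AND (NOT p4 OR p3) AND (NOT p4 OR NOT p4) AND (p2 OR p3) AND (p2 OR NOT p4)   [distribute OR over AND]
= (NOT p2 OR NOT p1 OR p5 OR p3) AND NOT p4 AND (p2 OR p3)   [simplify]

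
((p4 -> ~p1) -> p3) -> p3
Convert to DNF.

((p4 -> ~p1) -> p3) -> p3
≡ ~((p4 -> ~p1) -> p3) | p3   [eliminate ->]
≡ ~(~(p4 -> ~p1) | p3) | p3   [eliminate ->]
≡ ~(~(~p4 | ~p1) | p3) | p3   [eliminate ->]
≡ (~~(~p4 | ~p1) & ~p3) | p3   [De Morgan]
≡ ((~p4 | ~p1) & ~p3) | p3   [double negation]
≡ (~p4 & ~p3) | (~p1 & ~p3) | p3   [distribute & over |]

(~p4 & ~p3) | (~p1 & ~p3) | p3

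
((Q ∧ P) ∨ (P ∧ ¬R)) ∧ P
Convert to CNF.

(Q ∨ ¬R) ∧ P

((Q ∧ P) ∨ (P ∧ ¬R)) ∧ P
≡ (Q ∨ P) ∧ (Q ∨ ¬R) ∧ (P ∨ P) ∧ (P ∨ ¬R) ∧ P   [distribute ∨ over ∧]
≡ (Q ∨ ¬R) ∧ P   [simplify]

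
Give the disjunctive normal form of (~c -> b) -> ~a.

(~c -> b) -> ~a
≡ ~(~c -> b) | ~a   (eliminate ->)
≡ ~(~~c | b) | ~a   (eliminate ->)
≡ (~~~c & ~b) | ~a   (De Morgan)
≡ (~c & ~b) | ~a   (double negation)

(~c & ~b) | ~a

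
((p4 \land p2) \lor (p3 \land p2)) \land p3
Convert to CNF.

p2 \land p3

((p4 \land p2) \lor (p3 \land p2)) \land p3
≡ (p4 \lor p3) \land (p4 \lor p2) \land (p2 \lor p3) \land (p2 \lor p2) \land p3   [distribute \lor over \land]
≡ p2 \land p3   [simplify]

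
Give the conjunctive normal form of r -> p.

~r | p

r -> p
⇔ ~r | p   [eliminate ->]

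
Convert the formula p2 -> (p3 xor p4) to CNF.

(~p2 | p3 | p4) & (~p2 | ~p3 | ~p4)

p2 -> (p3 xor p4)
= ~p2 | (p3 xor p4)   [eliminate ->]
= ~p2 | ((p3 | p4) & ~(p3 & p4))   [expand xor]
= ~p2 | ((p3 | p4) & (~p3 | ~p4))   [De Morgan]
= (~p2 | p3 | p4) & (~p2 | ~p3 | ~p4)   [distribute | over &]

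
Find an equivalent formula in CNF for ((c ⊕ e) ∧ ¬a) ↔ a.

((c ⊕ e) ∧ ¬a) ↔ a
≡ (((c ⊕ e) ∧ ¬a) → a) ∧ (a → ((c ⊕ e) ∧ ¬a))   — eliminate ↔
≡ (¬((c ⊕ e) ∧ ¬a) ∨ a) ∧ (a → ((c ⊕ e) ∧ ¬a))   — eliminate →
≡ (¬((c ∨ e) ∧ ¬(c ∧ e) ∧ ¬a) ∨ a) ∧ (a → ((c ⊕ e) ∧ ¬a))   — expand ⊕
≡ (¬((c ∨ e) ∧ ¬(c ∧ e) ∧ ¬a) ∨ a) ∧ (¬a ∨ ((c ⊕ e) ∧ ¬a))   — eliminate →
≡ (¬((c ∨ e) ∧ ¬(c ∧ e) ∧ ¬a) ∨ a) ∧ (¬a ∨ ((c ∨ e) ∧ ¬(c ∧ e) ∧ ¬a))   — expand ⊕
≡ (¬(c ∨ e) ∨ ¬¬(c ∧ e) ∨ ¬¬a ∨ a) ∧ (¬a ∨ ((c ∨ e) ∧ ¬(c ∧ e) ∧ ¬a))   — De Morgan
≡ ((¬c ∧ ¬e) ∨ ¬¬(c ∧ e) ∨ ¬¬a ∨ a) ∧ (¬a ∨ ((c ∨ e) ∧ ¬(c ∧ e) ∧ ¬a))   — De Morgan
≡ ((¬c ∧ ¬e) ∨ (c ∧ e) ∨ ¬¬a ∨ a) ∧ (¬a ∨ ((c ∨ e) ∧ ¬(c ∧ e) ∧ ¬a))   — double negation
≡ ((¬c ∧ ¬e) ∨ (c ∧ e) ∨ a ∨ a) ∧ (¬a ∨ ((c ∨ e) ∧ ¬(c ∧ e) ∧ ¬a))   — double negation
≡ ((¬c ∧ ¬e) ∨ (c ∧ e) ∨ a ∨ a) ∧ (¬a ∨ ((c ∨ e) ∧ (¬c ∨ ¬e) ∧ ¬a))   — De Morgan
≡ (¬c ∨ c ∨ a ∨ a) ∧ (¬c ∨ e ∨ a ∨ a) ∧ (¬e ∨ c ∨ a ∨ a) ∧ (¬e ∨ e ∨ a ∨ a) ∧ (¬a ∨ c ∨ e) ∧ (¬a ∨ ¬c ∨ ¬e) ∧ (¬a ∨ ¬a)   — distribute ∨ over ∧
≡ (¬c ∨ e ∨ a) ∧ (¬e ∨ c ∨ a) ∧ ¬a   — simplify

(¬c ∨ e ∨ a) ∧ (¬e ∨ c ∨ a) ∧ ¬a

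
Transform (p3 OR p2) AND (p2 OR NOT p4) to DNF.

(p3 AND NOT p4) OR p2

(p3 OR p2) AND (p2 OR NOT p4)
≡ (p3 AND p2) OR (p3 AND NOT p4) OR (p2 AND p2) OR (p2 AND NOT p4)   — distribute AND over OR
≡ (p3 AND NOT p4) OR p2   — simplify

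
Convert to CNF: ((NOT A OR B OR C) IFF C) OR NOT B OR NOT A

NOT B OR C OR NOT A

((NOT A OR B OR C) IFF C) OR NOT B OR NOT A
= (((NOT A OR B OR C) IMPLIES C) AND (C IMPLIES (NOT A OR B OR C))) OR NOT B OR NOT A   [eliminate IFF]
= ((NOT (NOT A OR B OR C) OR C) AND (C IMPLIES (NOT A OR B OR C))) OR NOT B OR NOT A   [eliminate IMPLIES]
= ((NOT (NOT A OR B OR C) OR C) AND (NOT C OR NOT A OR B OR C)) OR NOT B OR NOT A   [eliminate IMPLIES]
= (((NOT NOT A AND NOT B AND NOT C) OR C) AND (NOT C OR NOT A OR B OR C)) OR NOT B OR NOT A   [De Morgan]
= (((A AND NOT B AND NOT C) OR C) AND (NOT C OR NOT A OR B OR C)) OR NOT B OR NOT A   [double negation]
= (A OR C OR NOT B OR NOT A) AND (NOT B OR C OR NOT B OR NOT A) AND (NOT C OR C OR NOT B OR NOT A) AND (NOT C OR NOT A OR B OR C OR NOT B OR NOT A)   [distribute OR over AND]
= NOT B OR C OR NOT A   [simplify]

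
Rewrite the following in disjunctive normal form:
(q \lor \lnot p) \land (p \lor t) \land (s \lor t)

(q \land p \land s) \lor (q \land t) \lor (\lnot p \land t)

(q \lor \lnot p) \land (p \lor t) \land (s \lor t)
≡ (q \land p \land s) \lor (q \land p \land t) \lor (q \land t \land s) \lor (q \land t \land t) \lor (\lnot p \land p \land s) \lor (\lnot p \land p \land t) \lor (\lnot p \land t \land s) \lor (\lnot p \land t \land t)   [distribute \land over \lor]
≡ (q \land p \land s) \lor (q \land t) \lor (\lnot p \land t)   [simplify]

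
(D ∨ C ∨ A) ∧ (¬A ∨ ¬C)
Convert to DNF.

(D ∧ ¬A) ∨ (D ∧ ¬C) ∨ (C ∧ ¬A) ∨ (A ∧ ¬C)

(D ∨ C ∨ A) ∧ (¬A ∨ ¬C)
⇔ (D ∧ ¬A) ∨ (D ∧ ¬C) ∨ (C ∧ ¬A) ∨ (C ∧ ¬C) ∨ (A ∧ ¬A) ∨ (A ∧ ¬C)   — distribute ∧ over ∨
⇔ (D ∧ ¬A) ∨ (D ∧ ¬C) ∨ (C ∧ ¬A) ∨ (A ∧ ¬C)   — simplify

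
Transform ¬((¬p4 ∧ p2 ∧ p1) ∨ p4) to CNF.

(p4 ∨ ¬p2 ∨ ¬p1) ∧ ¬p4

¬((¬p4 ∧ p2 ∧ p1) ∨ p4)
⇔ ¬(¬p4 ∧ p2 ∧ p1) ∧ ¬p4   (De Morgan)
⇔ (¬¬p4 ∨ ¬p2 ∨ ¬p1) ∧ ¬p4   (De Morgan)
⇔ (p4 ∨ ¬p2 ∨ ¬p1) ∧ ¬p4   (double negation)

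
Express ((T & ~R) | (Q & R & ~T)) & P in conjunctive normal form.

((T & ~R) | (Q & R & ~T)) & P
≡ (T | Q) & (T | R) & (T | ~T) & (~R | Q) & (~R | R) & (~R | ~T) & P   — distribute | over &
≡ (T | Q) & (T | R) & (~R | Q) & (~R | ~T) & P   — simplify

(T | Q) & (T | R) & (~R | Q) & (~R | ~T) & P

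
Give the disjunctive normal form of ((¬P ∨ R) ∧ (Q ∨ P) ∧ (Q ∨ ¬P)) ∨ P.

((¬P ∨ R) ∧ (Q ∨ P) ∧ (Q ∨ ¬P)) ∨ P
⇔ (¬P ∧ Q ∧ Q) ∨ (¬P ∧ Q ∧ ¬P) ∨ (¬P ∧ P ∧ Q) ∨ (¬P ∧ P ∧ ¬P) ∨ (R ∧ Q ∧ Q) ∨ (R ∧ Q ∧ ¬P) ∨ (R ∧ P ∧ Q) ∨ (R ∧ P ∧ ¬P) ∨ P   [distribute ∧ over ∨]
⇔ (¬P ∧ Q) ∨ (R ∧ Q) ∨ P   [simplify]

(¬P ∧ Q) ∨ (R ∧ Q) ∨ P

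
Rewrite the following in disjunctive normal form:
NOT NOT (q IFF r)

NOT NOT (q IFF r)
≡ NOT NOT ((q IMPLIES r) AND (r IMPLIES q))   — eliminate IFF
≡ NOT NOT ((NOT q OR r) AND (r IMPLIES q))   — eliminate IMPLIES
≡ NOT NOT ((NOT q OR r) AND (NOT r OR q))   — eliminate IMPLIES
≡ (NOT q OR r) AND (NOT r OR q)   — double negation
≡ (NOT q AND NOT r) OR (NOT q AND q) OR (r AND NOT r) OR (r AND q)   — distribute AND over OR
≡ (NOT q AND NOT r) OR (r AND q)   — simplify

(NOT q AND NOT r) OR (r AND q)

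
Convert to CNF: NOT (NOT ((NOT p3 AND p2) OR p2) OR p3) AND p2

p2 AND NOT p3

NOT (NOT ((NOT p3 AND p2) OR p2) OR p3) AND p2
⇔ NOT NOT ((NOT p3 AND p2) OR p2) AND NOT p3 AND p2   (De Morgan)
⇔ ((NOT p3 AND p2) OR p2) AND NOT p3 AND p2   (double negation)
⇔ (NOT p3 OR p2) AND (p2 OR p2) AND NOT p3 AND p2   (distribute OR over AND)
⇔ p2 AND NOT p3   (simplify)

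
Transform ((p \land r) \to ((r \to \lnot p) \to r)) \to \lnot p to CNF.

((p \land r) \to ((r \to \lnot p) \to r)) \to \lnot p
≡ \lnot ((p \land r) \to ((r \to \lnot p) \to r)) \lor \lnot p   (eliminate \to)
≡ \lnot (\lnot (p \land r) \lor ((r \to \lnot p) \to r)) \lor \lnot p   (eliminate \to)
≡ \lnot (\lnot (p \land r) \lor \lnot (r \to \lnot p) \lor r) \lor \lnot p   (eliminate \to)
≡ \lnot (\lnot (p \land r) \lor \lnot (\lnot r \lor \lnot p) \lor r) \lor \lnot p   (eliminate \to)
≡ (\lnot \lnot (p \land r) \land \lnot \lnot (\lnot r \lor \lnot p) \land \lnot r) \lor \lnot p   (De Morgan)
≡ (p \land r \land \lnot \lnot (\lnot r \lor \lnot p) \land \lnot r) \lor \lnot p   (double negation)
≡ (p \land r \land (\lnot r \lor \lnot p) \land \lnot r) \lor \lnot p   (double negation)
≡ (p \lor \lnot p) \land (r \lor \lnot p) \land (\lnot r \lor \lnot p \lor \lnot p) \land (\lnot r \lor \lnot p)   (distribute \lor over \land)
≡ (r \lor \lnot p) \land (\lnot r \lor \lnot p)   (simplify)

(r \lor \lnot p) \land (\lnot r \lor \lnot p)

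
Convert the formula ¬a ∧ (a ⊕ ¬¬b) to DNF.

¬a ∧ b

¬a ∧ (a ⊕ ¬¬b)
= ¬a ∧ ((a ∧ ¬¬¬b) ∨ (¬a ∧ ¬¬b))   (expand ⊕)
= ¬a ∧ ((a ∧ ¬b) ∨ (¬a ∧ ¬¬b))   (double negation)
= ¬a ∧ ((a ∧ ¬b) ∨ (¬a ∧ b))   (double negation)
= (¬a ∧ a ∧ ¬b) ∨ (¬a ∧ ¬a ∧ b)   (distribute ∧ over ∨)
= ¬a ∧ b   (simplify)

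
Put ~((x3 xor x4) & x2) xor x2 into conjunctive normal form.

~((x3 xor x4) & x2) xor x2
= (~((x3 xor x4) & x2) | x2) & ~(~((x3 xor x4) & x2) & x2)   (expand xor)
= (~((x3 | x4) & ~(x3 & x4) & x2) | x2) & ~(~((x3 xor x4) & x2) & x2)   (expand xor)
= (~((x3 | x4) & ~(x3 & x4) & x2) | x2) & ~(~((x3 | x4) & ~(x3 & x4) & x2) & x2)   (expand xor)
= (~(x3 | x4) | ~~(x3 & x4) | ~x2 | x2) & ~(~((x3 | x4) & ~(x3 & x4) & x2) & x2)   (De Morgan)
= ((~x3 & ~x4) | ~~(x3 & x4) | ~x2 | x2) & ~(~((x3 | x4) & ~(x3 & x4) & x2) & x2)   (De Morgan)
= ((~x3 & ~x4) | (x3 & x4) | ~x2 | x2) & ~(~((x3 | x4) & ~(x3 & x4) & x2) & x2)   (double negation)
= ((~x3 & ~x4) | (x3 & x4) | ~x2 | x2) & (~~((x3 | x4) & ~(x3 & x4) & x2) | ~x2)   (De Morgan)
= ((~x3 & ~x4) | (x3 & x4) | ~x2 | x2) & (((x3 | x4) & ~(x3 & x4) & x2) | ~x2)   (double negation)
= ((~x3 & ~x4) | (x3 & x4) | ~x2 | x2) & (((x3 | x4) & (~x3 | ~x4) & x2) | ~x2)   (De Morgan)
= (~x3 | x3 | ~x2 | x2) & (~x3 | x4 | ~x2 | x2) & (~x4 | x3 | ~x2 | x2) & (~x4 | x4 | ~x2 | x2) & (x3 | x4 | ~x2) & (~x3 | ~x4 | ~x2) & (x2 | ~x2)   (distribute | over &)
= (x3 | x4 | ~x2) & (~x3 | ~x4 | ~x2)   (simplify)

(x3 | x4 | ~x2) & (~x3 | ~x4 | ~x2)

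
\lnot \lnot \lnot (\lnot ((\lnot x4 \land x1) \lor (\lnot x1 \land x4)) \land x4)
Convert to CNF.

\lnot x4 \lor \lnot x1

\lnot \lnot \lnot (\lnot ((\lnot x4 \land x1) \lor (\lnot x1 \land x4)) \land x4)
= \lnot (\lnot ((\lnot x4 \land x1) \lor (\lnot x1 \land x4)) \land x4)   [double negation]
= \lnot \lnot ((\lnot x4 \land x1) \lor (\lnot x1 \land x4)) \lor \lnot x4   [De Morgan]
= (\lnot x4 \land x1) \lor (\lnot x1 \land x4) \lor \lnot x4   [double negation]
= (\lnot x4 \lor \lnot x1 \lor \lnot x4) \land (\lnot x4 \lor x4 \lor \lnot x4) \land (x1 \lor \lnot x1 \lor \lnot x4) \land (x1 \lor x4 \lor \lnot x4)   [distribute \lor over \land]
= \lnot x4 \lor \lnot x1   [simplify]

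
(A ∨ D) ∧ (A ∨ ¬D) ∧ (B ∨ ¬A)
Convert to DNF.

(A ∨ D) ∧ (A ∨ ¬D) ∧ (B ∨ ¬A)
≡ (A ∧ A ∧ B) ∨ (A ∧ A ∧ ¬A) ∨ (A ∧ ¬D ∧ B) ∨ (A ∧ ¬D ∧ ¬A) ∨ (D ∧ A ∧ B) ∨ (D ∧ A ∧ ¬A) ∨ (D ∧ ¬D ∧ B) ∨ (D ∧ ¬D ∧ ¬A)   [distribute ∧ over ∨]
≡ A ∧ B   [simplify]

A ∧ B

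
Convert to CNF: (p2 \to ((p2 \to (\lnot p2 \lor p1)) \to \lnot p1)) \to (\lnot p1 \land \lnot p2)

(p2 \lor \lnot p1) \land (\lnot p2 \lor p1)

(p2 \to ((p2 \to (\lnot p2 \lor p1)) \to \lnot p1)) \to (\lnot p1 \land \lnot p2)
= \lnot (p2 \to ((p2 \to (\lnot p2 \lor p1)) \to \lnot p1)) \lor (\lnot p1 \land \lnot p2)   — eliminate \to
= \lnot (\lnot p2 \lor ((p2 \to (\lnot p2 \lor p1)) \to \lnot p1)) \lor (\lnot p1 \land \lnot p2)   — eliminate \to
= \lnot (\lnot p2 \lor \lnot (p2 \to (\lnot p2 \lor p1)) \lor \lnot p1) \lor (\lnot p1 \land \lnot p2)   — eliminate \to
= \lnot (\lnot p2 \lor \lnot (\lnot p2 \lor \lnot p2 \lor p1) \lor \lnot p1) \lor (\lnot p1 \land \lnot p2)   — eliminate \to
= (\lnot \lnot p2 \land \lnot \lnot (\lnot p2 \lor \lnot p2 \lor p1) \land \lnot \lnot p1) \lor (\lnot p1 \land \lnot p2)   — De Morgan
= (p2 \land \lnot \lnot (\lnot p2 \lor \lnot p2 \lor p1) \land \lnot \lnot p1) \lor (\lnot p1 \land \lnot p2)   — double negation
= (p2 \land (\lnot p2 \lor \lnot p2 \lor p1) \land \lnot \lnot p1) \lor (\lnot p1 \land \lnot p2)   — double negation
= (p2 \land (\lnot p2 \lor \lnot p2 \lor p1) \land p1) \lor (\lnot p1 \land \lnot p2)   — double negation
= (p2 \lor \lnot p1) \land (p2 \lor \lnot p2) \land (\lnot p2 \lor \lnot p2 \lor p1 \lor \lnot p1) \land (\lnot p2 \lor \lnot p2 \lor p1 \lor \lnot p2) \land (p1 \lor \lnot p1) \land (p1 \lor \lnot p2)   — distribute \lor over \land
= (p2 \lor \lnot p1) \land (\lnot p2 \lor p1)   — simplify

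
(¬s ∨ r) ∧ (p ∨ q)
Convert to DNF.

(¬s ∨ r) ∧ (p ∨ q)
⇔ (¬s ∧ p) ∨ (¬s ∧ q) ∨ (r ∧ p) ∨ (r ∧ q)   [distribute ∧ over ∨]

(¬s ∧ p) ∨ (¬s ∧ q) ∨ (r ∧ p) ∨ (r ∧ q)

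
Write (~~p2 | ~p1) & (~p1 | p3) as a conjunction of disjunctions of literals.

(~~p2 | ~p1) & (~p1 | p3)
= (p2 | ~p1) & (~p1 | p3)   [double negation]

(p2 | ~p1) & (~p1 | p3)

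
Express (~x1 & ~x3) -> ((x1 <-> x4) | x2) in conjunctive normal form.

(~x1 & ~x3) -> ((x1 <-> x4) | x2)
≡ ~(~x1 & ~x3) | (x1 <-> x4) | x2   [eliminate ->]
≡ ~(~x1 & ~x3) | ((x1 -> x4) & (x4 -> x1)) | x2   [eliminate <->]
≡ ~(~x1 & ~x3) | ((~x1 | x4) & (x4 -> x1)) | x2   [eliminate ->]
≡ ~(~x1 & ~x3) | ((~x1 | x4) & (~x4 | x1)) | x2   [eliminate ->]
≡ ~~x1 | ~~x3 | ((~x1 | x4) & (~x4 | x1)) | x2   [De Morgan]
≡ x1 | ~~x3 | ((~x1 | x4) & (~x4 | x1)) | x2   [double negation]
≡ x1 | x3 | ((~x1 | x4) & (~x4 | x1)) | x2   [double negation]
≡ (x1 | x3 | ~x1 | x4 | x2) & (x1 | x3 | ~x4 | x1 | x2)   [distribute | over &]
≡ x1 | x3 | ~x4 | x2   [simplify]

x1 | x3 | ~x4 | x2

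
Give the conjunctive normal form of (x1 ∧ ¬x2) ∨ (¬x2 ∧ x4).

(x1 ∧ ¬x2) ∨ (¬x2 ∧ x4)
⇔ (x1 ∨ ¬x2) ∧ (x1 ∨ x4) ∧ (¬x2 ∨ ¬x2) ∧ (¬x2 ∨ x4)   (distribute ∨ over ∧)
⇔ (x1 ∨ x4) ∧ ¬x2   (simplify)

(x1 ∨ x4) ∧ ¬x2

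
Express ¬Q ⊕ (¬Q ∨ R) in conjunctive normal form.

(¬Q ∨ R) ∧ Q

¬Q ⊕ (¬Q ∨ R)
≡ (¬Q ∨ ¬Q ∨ R) ∧ ¬(¬Q ∧ (¬Q ∨ R))   [expand ⊕]
≡ (¬Q ∨ ¬Q ∨ R) ∧ (¬¬Q ∨ ¬(¬Q ∨ R))   [De Morgan]
≡ (¬Q ∨ ¬Q ∨ R) ∧ (Q ∨ ¬(¬Q ∨ R))   [double negation]
≡ (¬Q ∨ ¬Q ∨ R) ∧ (Q ∨ (¬¬Q ∧ ¬R))   [De Morgan]
≡ (¬Q ∨ ¬Q ∨ R) ∧ (Q ∨ (Q ∧ ¬R))   [double negation]
≡ (¬Q ∨ ¬Q ∨ R) ∧ (Q ∨ Q) ∧ (Q ∨ ¬R)   [distribute ∨ over ∧]
≡ (¬Q ∨ R) ∧ Q   [simplify]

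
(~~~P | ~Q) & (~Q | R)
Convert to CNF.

(~~~P | ~Q) & (~Q | R)
≡ (~P | ~Q) & (~Q | R)   [double negation]

(~P | ~Q) & (~Q | R)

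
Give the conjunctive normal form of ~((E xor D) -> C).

(E | D) & (~E | ~D) & ~C

~((E xor D) -> C)
= ~(~(E xor D) | C)
= ~(~((E | D) & ~(E & D)) | C)
= ~~((E | D) & ~(E & D)) & ~C
= (E | D) & ~(E & D) & ~C
= (E | D) & (~E | ~D) & ~C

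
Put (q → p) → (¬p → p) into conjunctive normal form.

q ∨ p

(q → p) → (¬p → p)
≡ ¬(q → p) ∨ (¬p → p)   — eliminate →
≡ ¬(¬q ∨ p) ∨ (¬p → p)   — eliminate →
≡ ¬(¬q ∨ p) ∨ ¬¬p ∨ p   — eliminate →
≡ (¬¬q ∧ ¬p) ∨ ¬¬p ∨ p   — De Morgan
≡ (q ∧ ¬p) ∨ ¬¬p ∨ p   — double negation
≡ (q ∧ ¬p) ∨ p ∨ p   — double negation
≡ (q ∨ p ∨ p) ∧ (¬p ∨ p ∨ p)   — distribute ∨ over ∧
≡ q ∨ p   — simplify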